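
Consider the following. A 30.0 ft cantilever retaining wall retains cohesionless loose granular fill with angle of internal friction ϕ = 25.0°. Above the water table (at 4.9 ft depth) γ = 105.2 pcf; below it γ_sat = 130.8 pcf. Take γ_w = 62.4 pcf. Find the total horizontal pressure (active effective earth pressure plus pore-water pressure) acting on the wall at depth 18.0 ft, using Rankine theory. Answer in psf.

K_a = (1 − sin φ)/(1 + sin φ) = 0.4059.
γ' = 130.8 − 62.4 = 68.40 pcf.
Effective vertical stress at 18.0 ft: σ'_v = 105.2×4.9 + 68.40×13.1 = 1412 psf.
σ'_h = K_a σ'_v = 0.4059 × 1412 = 572.9 psf; u = γ_w × 13.1 = 817.4 psf.
Total σ_h = 572.9 + 817.4 = 1390 psf.

1390 psf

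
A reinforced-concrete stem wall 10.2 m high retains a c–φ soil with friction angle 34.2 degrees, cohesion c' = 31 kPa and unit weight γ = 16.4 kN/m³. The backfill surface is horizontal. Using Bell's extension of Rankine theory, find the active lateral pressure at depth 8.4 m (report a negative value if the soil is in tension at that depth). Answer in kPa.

5.79 kPa

K_a = (1 − sin φ)/(1 + sin φ) = 0.2803.
σ_a = K_a γ z − 2c√K_a = 0.2803×16.4×8.4 − 2×31×0.5295 = 5.793 kPa.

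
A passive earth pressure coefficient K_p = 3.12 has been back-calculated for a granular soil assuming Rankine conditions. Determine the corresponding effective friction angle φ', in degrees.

K_p = (1+sin φ)/(1−sin φ) ⇒ sin φ = (K_p − 1)/(K_p + 1) = 0.5146.
φ = arcsin(0.5146) = 30.97°.

31.0°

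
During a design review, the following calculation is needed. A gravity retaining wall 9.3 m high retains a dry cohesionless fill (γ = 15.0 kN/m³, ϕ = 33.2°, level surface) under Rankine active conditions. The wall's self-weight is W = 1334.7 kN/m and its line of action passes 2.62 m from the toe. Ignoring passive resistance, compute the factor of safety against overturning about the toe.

K_a = tan²(45° − 33.2°/2) = 0.2924.
P_a = ½K_aγH² = 0.5×0.2924×15.0×9.3² = 189.6 kN/m, acting at H/3 = 3.100 m above the base.
Overturning moment M_o = P_a × H/3 = 189.6 × 3.100 = 587.9.
Resisting moment M_r = W × 2.62 = 1334.7 × 2.62 = 3497.
FS_overturning = M_r/M_o = 3497/587.9 = 5.948.

5.95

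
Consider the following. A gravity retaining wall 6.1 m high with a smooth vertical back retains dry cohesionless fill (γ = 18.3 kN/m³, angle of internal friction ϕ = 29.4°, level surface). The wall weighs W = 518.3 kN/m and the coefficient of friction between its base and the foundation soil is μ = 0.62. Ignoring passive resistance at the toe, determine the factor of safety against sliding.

K_a = tan²(45° − 29.4°/2) = 0.3415.
P_a = ½K_aγH² = 0.5×0.3415×18.3×6.1² = 116.3 kN/m, acting at H/3 = 2.033 m above the base.
FS_sliding = μW / P_a = 0.62×518.3 / 116.3 = 2.764.

2.76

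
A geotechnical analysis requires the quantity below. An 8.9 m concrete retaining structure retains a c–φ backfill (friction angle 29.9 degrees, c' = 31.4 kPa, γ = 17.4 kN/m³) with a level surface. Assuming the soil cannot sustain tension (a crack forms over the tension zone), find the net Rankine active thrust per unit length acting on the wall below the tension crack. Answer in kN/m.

K_a = 0.3347; √K_a = 0.5785.
Tension-crack depth z_c = 2c/(γ√K_a) = 2×31.4/(17.4×0.5785) = 6.239 m.
σ_a at base = K_a γ H − 2c√K_a = 0.3347×17.4×8.9 − 2×31.4×0.5785 = 15.50 kPa.
P_a = ½ × 15.50 × (H − z_c) = 0.5×15.50×2.661 = 20.62 kN/m.

20.6 kN/m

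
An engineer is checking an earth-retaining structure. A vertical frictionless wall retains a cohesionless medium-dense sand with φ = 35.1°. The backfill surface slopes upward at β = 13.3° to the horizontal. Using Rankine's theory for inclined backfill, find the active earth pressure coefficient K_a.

0.289

K_a = cos β · (cos β − √(cos²β − cos²φ)) / (cos β + √(cos²β − cos²φ)).
cos β = 0.9732, cos φ = 0.8181, √(cos²β − cos²φ) = 0.5270.
K_a = 0.9732 × (0.9732 − 0.5270)/(0.9732 + 0.5270) = 0.2895.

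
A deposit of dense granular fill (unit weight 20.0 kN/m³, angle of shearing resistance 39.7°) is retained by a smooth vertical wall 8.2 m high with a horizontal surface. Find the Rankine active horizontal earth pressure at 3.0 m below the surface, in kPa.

K_a = (1 − sin φ)/(1 + sin φ) = 0.2204.
σ_h = K_a γ z = 0.2204 × 20.0 × 3.0 = 13.23 kPa.

13.2 kPa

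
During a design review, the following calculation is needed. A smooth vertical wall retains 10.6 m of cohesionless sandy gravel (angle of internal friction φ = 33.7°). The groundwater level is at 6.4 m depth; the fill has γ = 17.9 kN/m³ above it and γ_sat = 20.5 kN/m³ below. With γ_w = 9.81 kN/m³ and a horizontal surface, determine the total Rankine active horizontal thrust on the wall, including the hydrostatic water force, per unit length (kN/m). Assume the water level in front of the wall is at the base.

K_a = tan²(45° − φ/2) = 0.2863.
γ' = 20.5 − 9.81 = 10.69 kN/m³. Depth below WT = 4.2 m.
σ'_h at WT = K_a γ d_w = 32.80 kPa; at base = 32.80 + K_a γ' × 4.2 = 45.65 kPa.
P₁ (0–6.4 m) = ½×32.80×6.4 = 105.0. P₂ (6.4–10.6 m) = ½(32.80+45.65)×4.2 = 164.7.
P_w = ½ γ_w h₂² = 0.5×9.81×4.2² = 86.52. Total = 105.0+164.7+86.52 = 356.2 kN/m.

356 kN/m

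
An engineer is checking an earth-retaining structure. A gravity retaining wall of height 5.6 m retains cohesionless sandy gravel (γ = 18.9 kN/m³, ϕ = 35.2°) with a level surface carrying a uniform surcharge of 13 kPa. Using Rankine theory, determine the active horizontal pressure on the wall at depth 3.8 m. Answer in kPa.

22.8 kPa

K_a = (1 − sin φ)/(1 + sin φ) = 0.2687.
σ_v = γz + q = 18.9 × 3.8 + 13 = 84.82 kPa.
σ_h = K_a σ_v = 0.2687 × 84.82 = 22.79 kPa.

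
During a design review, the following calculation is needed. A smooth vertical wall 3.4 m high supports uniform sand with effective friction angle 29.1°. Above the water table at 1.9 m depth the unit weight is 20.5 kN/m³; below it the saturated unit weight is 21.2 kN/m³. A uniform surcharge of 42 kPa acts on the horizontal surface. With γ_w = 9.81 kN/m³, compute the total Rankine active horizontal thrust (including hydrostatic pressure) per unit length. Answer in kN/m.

K_a = tan²(45° − φ/2) = 0.3456.
γ' = 21.2 − 9.81 = 11.39 kN/m³. h₂ = H − d_w = 1.5 m.
σ'_h: at surface K_a·q = 14.51; at WT K_a(q+γd_w) = 27.98; at base K_a(q+γd_w+γ'h₂) = 33.88 kPa.
P₁ = ½(14.51+27.98)×1.9 = 40.37; P₂ = ½(27.98+33.88)×1.5 = 46.39; P_w = ½γ_w h₂² = 11.04.
Total = 40.37+46.39+11.04 = 97.79 kN/m.

97.8 kN/m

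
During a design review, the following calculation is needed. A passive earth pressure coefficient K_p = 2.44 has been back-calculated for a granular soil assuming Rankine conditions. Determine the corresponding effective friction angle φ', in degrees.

24.7°

K_p = (1+sin φ)/(1−sin φ) ⇒ sin φ = (K_p − 1)/(K_p + 1) = 0.4186.
φ = arcsin(0.4186) = 24.75°.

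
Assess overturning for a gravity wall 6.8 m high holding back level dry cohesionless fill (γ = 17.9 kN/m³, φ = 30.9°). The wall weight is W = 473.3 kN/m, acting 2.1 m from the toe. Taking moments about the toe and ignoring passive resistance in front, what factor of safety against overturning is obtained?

K_a = tan²(45° − 30.9°/2) = 0.3214.
P_a = ½K_aγH² = 0.5×0.3214×17.9×6.8² = 133.0 kN/m, acting at H/3 = 2.267 m above the base.
Overturning moment M_o = P_a × H/3 = 133.0 × 2.267 = 301.5.
Resisting moment M_r = W × 2.1 = 473.3 × 2.1 = 993.9.
FS_overturning = M_r/M_o = 993.9/301.5 = 3.297.

3.30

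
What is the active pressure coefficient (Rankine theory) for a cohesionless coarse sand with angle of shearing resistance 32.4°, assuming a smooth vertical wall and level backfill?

K_a = (1 − sin φ)/(1 + sin φ) = (1 − sin 32.4°)/(1 + sin 32.4°) = 0.3022.

0.302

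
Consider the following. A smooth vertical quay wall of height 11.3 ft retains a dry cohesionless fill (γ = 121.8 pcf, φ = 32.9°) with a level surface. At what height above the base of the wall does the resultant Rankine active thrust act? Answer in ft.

K_a = 0.2960.
The pressure distribution is triangular, so the resultant acts at H/3 above the base = 11.3/3 = 3.767 ft.

3.77 ft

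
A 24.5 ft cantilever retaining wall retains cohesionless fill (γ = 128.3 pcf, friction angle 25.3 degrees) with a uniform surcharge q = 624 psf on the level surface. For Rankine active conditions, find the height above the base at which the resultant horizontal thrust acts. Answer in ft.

9.33 ft

K_a = 0.4012.
Triangular part P₁ = ½K_aγH² = 15450 at H/3 = 8.167 ft; rectangular part P₂ = K_a q H = 6133 at H/2 = 12.25 ft.
ȳ = (P₁·8.167 + P₂·12.25)/(P₁+P₂) = 9.327 ft.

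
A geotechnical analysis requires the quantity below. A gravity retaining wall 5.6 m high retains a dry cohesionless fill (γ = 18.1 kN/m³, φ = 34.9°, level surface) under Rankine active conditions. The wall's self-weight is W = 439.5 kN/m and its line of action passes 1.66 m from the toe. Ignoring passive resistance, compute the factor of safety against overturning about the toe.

K_a = tan²(45° − 34.9°/2) = 0.2721.
P_a = ½K_aγH² = 0.5×0.2721×18.1×5.6² = 77.24 kN/m, acting at H/3 = 1.867 m above the base.
Overturning moment M_o = P_a × H/3 = 77.24 × 1.867 = 144.2.
Resisting moment M_r = W × 1.66 = 439.5 × 1.66 = 729.6.
FS_overturning = M_r/M_o = 729.6/144.2 = 5.060.

5.06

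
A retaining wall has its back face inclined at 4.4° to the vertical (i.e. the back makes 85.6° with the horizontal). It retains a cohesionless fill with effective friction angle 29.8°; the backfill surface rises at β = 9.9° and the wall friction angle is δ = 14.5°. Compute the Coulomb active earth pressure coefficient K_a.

K_a = sin²(α+φ) / [sin²α · sin(α−δ) · (1 + √{sin(φ+δ)sin(φ−β) / (sin(α−δ)sin(α+β))})²].
With α = 85.6°, φ = 29.8°, δ = 14.5°, β = 9.9°: K_a = 0.3844.

0.384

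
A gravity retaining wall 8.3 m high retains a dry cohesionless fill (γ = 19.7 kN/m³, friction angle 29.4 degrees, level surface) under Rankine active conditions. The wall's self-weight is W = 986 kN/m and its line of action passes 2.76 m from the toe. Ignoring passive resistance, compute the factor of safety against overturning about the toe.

K_a = tan²(45° − 29.4°/2) = 0.3415.
P_a = ½K_aγH² = 0.5×0.3415×19.7×8.3² = 231.7 kN/m, acting at H/3 = 2.767 m above the base.
Overturning moment M_o = P_a × H/3 = 231.7 × 2.767 = 641.1.
Resisting moment M_r = W × 2.76 = 986 × 2.76 = 2721.
FS_overturning = M_r/M_o = 2721/641.1 = 4.245.

4.25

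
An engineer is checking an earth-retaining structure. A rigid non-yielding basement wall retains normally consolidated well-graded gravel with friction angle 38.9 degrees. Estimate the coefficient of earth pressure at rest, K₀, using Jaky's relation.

0.372

K₀ = 1 − sin φ' = 1 − sin 38.9° = 0.3720.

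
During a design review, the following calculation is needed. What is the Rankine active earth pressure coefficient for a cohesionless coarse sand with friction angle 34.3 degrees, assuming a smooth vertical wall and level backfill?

0.279

K_a = tan²(45° − φ/2) = tan²(27.85°) = 0.2792.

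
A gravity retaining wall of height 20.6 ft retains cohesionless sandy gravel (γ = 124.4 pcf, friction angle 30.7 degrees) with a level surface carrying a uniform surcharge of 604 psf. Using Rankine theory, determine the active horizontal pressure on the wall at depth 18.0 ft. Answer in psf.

921 psf

K_a = (1 − sin φ)/(1 + sin φ) = 0.3240.
σ_v = γz + q = 124.4 × 18.0 + 604 = 2843 psf.
σ_h = K_a σ_v = 0.3240 × 2843 = 921.3 psf.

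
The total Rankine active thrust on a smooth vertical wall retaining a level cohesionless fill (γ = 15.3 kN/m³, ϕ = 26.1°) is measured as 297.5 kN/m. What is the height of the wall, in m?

10.00 m

K_a = 0.3889. P_a = ½ K_a γ H² ⇒ H = √(2P_a/(K_a γ)).
H = √(2×297.5/(0.3889×15.3)) = 9.999 m.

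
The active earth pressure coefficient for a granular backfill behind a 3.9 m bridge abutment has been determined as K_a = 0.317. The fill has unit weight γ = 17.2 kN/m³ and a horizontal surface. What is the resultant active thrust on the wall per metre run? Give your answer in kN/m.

41.5 kN/m

P = ½ K_a γ H² = 0.5 × 0.317 × 17.2 × 3.9² = 41.47 kN/m.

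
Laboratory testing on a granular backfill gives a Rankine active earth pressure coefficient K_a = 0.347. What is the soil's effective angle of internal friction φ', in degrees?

29.0°

K_a = tan²(45° − φ/2) ⇒ 45° − φ/2 = arctan(√0.347) = 30.50°.
φ = 2(45° − 30.50°) = 29.00°.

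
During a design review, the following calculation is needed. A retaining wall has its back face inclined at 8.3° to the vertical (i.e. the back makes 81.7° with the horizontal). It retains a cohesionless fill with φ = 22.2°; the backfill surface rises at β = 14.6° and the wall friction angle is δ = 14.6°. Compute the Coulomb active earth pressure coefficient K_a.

K_a = sin²(α+φ) / [sin²α · sin(α−δ) · (1 + √{sin(φ+δ)sin(φ−β) / (sin(α−δ)sin(α+β))})²].
With α = 81.7°, φ = 22.2°, δ = 14.6°, β = 14.6°: K_a = 0.6238.

0.624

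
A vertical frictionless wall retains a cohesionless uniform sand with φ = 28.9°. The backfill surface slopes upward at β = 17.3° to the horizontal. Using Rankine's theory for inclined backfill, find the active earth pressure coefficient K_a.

K_a = cos β · (cos β − √(cos²β − cos²φ)) / (cos β + √(cos²β − cos²φ)).
cos β = 0.9548, cos φ = 0.8755, √(cos²β − cos²φ) = 0.3810.
K_a = 0.9548 × (0.9548 − 0.3810)/(0.9548 + 0.3810) = 0.4101.

0.410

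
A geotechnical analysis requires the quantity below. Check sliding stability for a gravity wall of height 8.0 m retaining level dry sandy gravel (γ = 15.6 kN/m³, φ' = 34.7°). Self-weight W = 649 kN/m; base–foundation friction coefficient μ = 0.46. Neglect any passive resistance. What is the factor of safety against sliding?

2.18

K_a = tan²(45° − 34.7°/2) = 0.2745.
P_a = ½K_aγH² = 0.5×0.2745×15.6×8.0² = 137.0 kN/m, acting at H/3 = 2.667 m above the base.
FS_sliding = μW / P_a = 0.46×649 / 137.0 = 2.179.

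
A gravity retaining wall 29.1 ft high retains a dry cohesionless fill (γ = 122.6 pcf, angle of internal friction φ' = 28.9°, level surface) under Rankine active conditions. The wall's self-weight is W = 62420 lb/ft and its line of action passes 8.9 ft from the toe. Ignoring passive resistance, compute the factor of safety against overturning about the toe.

3.17

K_a = tan²(45° − 28.9°/2) = 0.3484.
P_a = ½K_aγH² = 0.5×0.3484×122.6×29.1² = 18080 lb/ft, acting at H/3 = 9.700 ft above the base.
Overturning moment M_o = P_a × H/3 = 18080 × 9.700 = 175400.
Resisting moment M_r = W × 8.9 = 62420 × 8.9 = 555500.
FS_overturning = M_r/M_o = 555500/175400 = 3.167.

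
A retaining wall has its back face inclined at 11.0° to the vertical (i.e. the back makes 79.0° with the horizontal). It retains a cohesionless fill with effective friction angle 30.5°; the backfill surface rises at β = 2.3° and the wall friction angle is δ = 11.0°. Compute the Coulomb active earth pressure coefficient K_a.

0.396

K_a = sin²(α+φ) / [sin²α · sin(α−δ) · (1 + √{sin(φ+δ)sin(φ−β) / (sin(α−δ)sin(α+β))})²].
With α = 79.0°, φ = 30.5°, δ = 11.0°, β = 2.3°: K_a = 0.3961.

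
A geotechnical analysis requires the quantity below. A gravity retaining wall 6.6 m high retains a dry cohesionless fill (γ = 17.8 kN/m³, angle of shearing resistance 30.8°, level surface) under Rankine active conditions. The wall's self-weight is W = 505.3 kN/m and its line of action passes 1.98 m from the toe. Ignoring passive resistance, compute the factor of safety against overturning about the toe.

3.63

K_a = tan²(45° − 30.8°/2) = 0.3227.
P_a = ½K_aγH² = 0.5×0.3227×17.8×6.6² = 125.1 kN/m, acting at H/3 = 2.200 m above the base.
Overturning moment M_o = P_a × H/3 = 125.1 × 2.200 = 275.2.
Resisting moment M_r = W × 1.98 = 505.3 × 1.98 = 1000.
FS_overturning = M_r/M_o = 1000/275.2 = 3.635.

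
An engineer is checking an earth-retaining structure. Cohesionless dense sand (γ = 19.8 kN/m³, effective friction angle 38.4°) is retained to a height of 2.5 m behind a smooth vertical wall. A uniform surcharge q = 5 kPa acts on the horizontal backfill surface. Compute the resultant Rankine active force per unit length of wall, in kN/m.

K_a = tan²(45° − φ/2) = 0.2337.
Soil triangle: ½ K_a γ H² = 0.5×0.2337×19.8×2.5² = 14.46 kN/m.
Surcharge rectangle: K_a q H = 0.2337×5×2.5 = 2.921 kN/m.
Total = 14.46 + 2.921 = 17.38 kN/m.

17.4 kN/m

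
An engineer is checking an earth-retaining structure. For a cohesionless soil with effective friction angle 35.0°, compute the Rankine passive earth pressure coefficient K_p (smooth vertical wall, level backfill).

K_p = (1 + sin φ)/(1 − sin φ) = tan²(45° + 35.0°/2) = 3.690.

3.69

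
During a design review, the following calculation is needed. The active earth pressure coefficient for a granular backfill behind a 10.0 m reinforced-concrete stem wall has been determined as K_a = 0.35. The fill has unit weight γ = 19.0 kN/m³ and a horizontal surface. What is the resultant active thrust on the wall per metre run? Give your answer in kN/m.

332 kN/m

P = ½ K_a γ H² = 0.5 × 0.35 × 19.0 × 10.0² = 332.5 kN/m.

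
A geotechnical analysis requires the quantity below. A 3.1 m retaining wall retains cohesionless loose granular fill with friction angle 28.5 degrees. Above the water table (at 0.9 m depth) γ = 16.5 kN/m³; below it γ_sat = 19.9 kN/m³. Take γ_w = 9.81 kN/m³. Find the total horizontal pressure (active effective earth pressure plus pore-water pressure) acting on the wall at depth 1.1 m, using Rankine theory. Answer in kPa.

K_a = (1 − sin φ)/(1 + sin φ) = 0.3540.
γ' = 19.9 − 9.81 = 10.09 kN/m³.
Effective vertical stress at 1.1 m: σ'_v = 16.5×0.9 + 10.09×0.200 = 16.87 kPa.
σ'_h = K_a σ'_v = 0.3540 × 16.87 = 5.970 kPa; u = γ_w × 0.200 = 1.962 kPa.
Total σ_h = 5.970 + 1.962 = 7.932 kPa.

7.93 kPa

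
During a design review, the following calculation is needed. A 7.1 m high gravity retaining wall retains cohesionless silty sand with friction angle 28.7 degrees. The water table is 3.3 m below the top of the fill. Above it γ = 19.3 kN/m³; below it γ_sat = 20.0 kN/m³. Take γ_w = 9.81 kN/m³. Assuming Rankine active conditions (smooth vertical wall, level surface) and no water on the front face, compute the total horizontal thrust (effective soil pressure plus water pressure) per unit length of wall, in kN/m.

219 kN/m

K_a = tan²(45° − φ/2) = 0.3511.
γ' = 20.0 − 9.81 = 10.19 kN/m³. Depth below WT = 3.8 m.
σ'_h at WT = K_a γ d_w = 22.36 kPa; at base = 22.36 + K_a γ' × 3.8 = 35.96 kPa.
P₁ (0–3.3 m) = ½×22.36×3.3 = 36.90. P₂ (3.3–7.1 m) = ½(22.36+35.96)×3.8 = 110.8.
P_w = ½ γ_w h₂² = 0.5×9.81×3.8² = 70.83. Total = 36.90+110.8+70.83 = 218.5 kN/m.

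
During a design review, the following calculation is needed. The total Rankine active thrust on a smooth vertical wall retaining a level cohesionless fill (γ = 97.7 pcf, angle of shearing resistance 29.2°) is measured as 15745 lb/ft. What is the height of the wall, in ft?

30.6 ft

K_a = 0.3442. P_a = ½ K_a γ H² ⇒ H = √(2P_a/(K_a γ)).
H = √(2×15745/(0.3442×97.7)) = 30.60 ft.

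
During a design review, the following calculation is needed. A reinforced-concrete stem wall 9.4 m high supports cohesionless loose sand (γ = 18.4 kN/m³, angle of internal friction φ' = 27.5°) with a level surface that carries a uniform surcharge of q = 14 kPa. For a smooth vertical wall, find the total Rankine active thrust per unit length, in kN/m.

K_a = tan²(45° − φ/2) = 0.3682.
Soil triangle: ½ K_a γ H² = 0.5×0.3682×18.4×9.4² = 299.3 kN/m.
Surcharge rectangle: K_a q H = 0.3682×14×9.4 = 48.46 kN/m.
Total = 299.3 + 48.46 = 347.8 kN/m.

348 kN/m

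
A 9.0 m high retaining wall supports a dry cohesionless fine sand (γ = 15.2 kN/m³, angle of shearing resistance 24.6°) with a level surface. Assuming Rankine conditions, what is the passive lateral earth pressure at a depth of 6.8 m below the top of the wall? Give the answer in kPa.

251 kPa

K_p = (1 + sin φ)/(1 − sin φ) = 2.426.
σ_h = K_p γ z = 2.426 × 15.2 × 6.8 = 250.8 kPa.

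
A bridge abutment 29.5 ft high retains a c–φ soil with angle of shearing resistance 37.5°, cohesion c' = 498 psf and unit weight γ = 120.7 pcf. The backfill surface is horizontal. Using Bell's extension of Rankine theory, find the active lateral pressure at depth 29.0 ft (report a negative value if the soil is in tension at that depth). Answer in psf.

K_a = (1 − sin φ)/(1 + sin φ) = 0.2432.
σ_a = K_a γ z − 2c√K_a = 0.2432×120.7×29.0 − 2×498×0.4931 = 360.1 psf.

360 psf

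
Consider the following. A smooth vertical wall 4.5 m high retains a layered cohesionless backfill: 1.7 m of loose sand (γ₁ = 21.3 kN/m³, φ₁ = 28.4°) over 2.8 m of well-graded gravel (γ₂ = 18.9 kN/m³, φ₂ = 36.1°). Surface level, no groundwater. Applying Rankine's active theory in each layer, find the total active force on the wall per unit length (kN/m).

56.3 kN/m

K_a1 = tan²(45°−28.4°/2) = 0.3554; K_a2 = tan²(45°−36.1°/2) = 0.2585.
Layer 1: σ at base = K_a1 γ₁ h₁ = 12.87 kPa; P₁ = ½×12.87×1.7 = 10.94.
Layer 2: σ_v at top = γ₁h₁ = 36.21; σ_h top = K_a2×36.21 = 9.360; σ_h base = K_a2×(36.21+18.9×2.8) = 23.04.
P₂ = ½(9.360+23.04)×2.8 = 45.36. Total P_a = 10.94+45.36 = 56.30 kN/m.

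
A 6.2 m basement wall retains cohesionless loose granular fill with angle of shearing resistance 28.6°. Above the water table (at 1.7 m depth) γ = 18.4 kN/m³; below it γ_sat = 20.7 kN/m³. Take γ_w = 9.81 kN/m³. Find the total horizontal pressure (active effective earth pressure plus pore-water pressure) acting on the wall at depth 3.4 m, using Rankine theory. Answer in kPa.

34.2 kPa

K_a = (1 − sin φ)/(1 + sin φ) = 0.3525.
γ' = 20.7 − 9.81 = 10.89 kN/m³.
Effective vertical stress at 3.4 m: σ'_v = 18.4×1.7 + 10.89×1.70 = 49.79 kPa.
σ'_h = K_a σ'_v = 0.3525 × 49.79 = 17.55 kPa; u = γ_w × 1.70 = 16.68 kPa.
Total σ_h = 17.55 + 16.68 = 34.23 kPa.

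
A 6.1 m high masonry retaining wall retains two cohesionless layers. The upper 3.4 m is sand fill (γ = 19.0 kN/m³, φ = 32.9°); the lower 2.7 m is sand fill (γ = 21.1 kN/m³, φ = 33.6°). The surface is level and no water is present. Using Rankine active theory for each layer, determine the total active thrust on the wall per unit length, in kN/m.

K_a1 = tan²(45°−32.9°/2) = 0.2960; K_a2 = tan²(45°−33.6°/2) = 0.2875.
Layer 1: σ at base = K_a1 γ₁ h₁ = 19.12 kPa; P₁ = ½×19.12×3.4 = 32.51.
Layer 2: σ_v at top = γ₁h₁ = 64.60; σ_h top = K_a2×64.60 = 18.57; σ_h base = K_a2×(64.60+21.1×2.7) = 34.95.
P₂ = ½(18.57+34.95)×2.7 = 72.26. Total P_a = 32.51+72.26 = 104.8 kN/m.

105 kN/m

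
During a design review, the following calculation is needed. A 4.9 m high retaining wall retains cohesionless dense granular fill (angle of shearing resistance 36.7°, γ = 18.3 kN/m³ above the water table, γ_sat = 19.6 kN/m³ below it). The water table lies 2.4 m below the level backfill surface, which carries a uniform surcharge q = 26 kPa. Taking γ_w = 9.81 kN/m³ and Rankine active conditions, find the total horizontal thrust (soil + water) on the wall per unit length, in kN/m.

111 kN/m

K_a = tan²(45° − φ/2) = 0.2519.
γ' = 19.6 − 9.81 = 9.790 kN/m³. h₂ = H − d_w = 2.5 m.
σ'_h: at surface K_a·q = 6.548; at WT K_a(q+γd_w) = 17.61; at base K_a(q+γd_w+γ'h₂) = 23.77 kPa.
P₁ = ½(6.548+17.61)×2.4 = 28.99; P₂ = ½(17.61+23.77)×2.5 = 51.73; P_w = ½γ_w h₂² = 30.66.
Total = 28.99+51.73+30.66 = 111.4 kN/m.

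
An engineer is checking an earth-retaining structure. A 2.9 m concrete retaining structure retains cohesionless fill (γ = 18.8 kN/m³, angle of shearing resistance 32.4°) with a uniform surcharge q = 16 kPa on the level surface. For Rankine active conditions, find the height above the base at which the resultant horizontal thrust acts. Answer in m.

K_a = 0.3022.
Triangular part P₁ = ½K_aγH² = 23.89 at H/3 = 0.9667 m; rectangular part P₂ = K_a q H = 14.02 at H/2 = 1.450 m.
ȳ = (P₁·0.9667 + P₂·1.450)/(P₁+P₂) = 1.145 m.

1.15 m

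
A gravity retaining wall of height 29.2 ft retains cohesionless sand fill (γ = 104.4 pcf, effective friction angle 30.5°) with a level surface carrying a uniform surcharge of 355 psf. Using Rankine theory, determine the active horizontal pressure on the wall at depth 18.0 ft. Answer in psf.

K_a = (1 − sin φ)/(1 + sin φ) = 0.3267.
σ_v = γz + q = 104.4 × 18.0 + 355 = 2234 psf.
σ_h = K_a σ_v = 0.3267 × 2234 = 729.8 psf.

730 psf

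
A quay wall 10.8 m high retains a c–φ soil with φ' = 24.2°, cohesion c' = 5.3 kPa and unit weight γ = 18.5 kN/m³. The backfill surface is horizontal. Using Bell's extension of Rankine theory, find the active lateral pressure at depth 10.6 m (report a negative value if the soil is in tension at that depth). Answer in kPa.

K_a = (1 − sin φ)/(1 + sin φ) = 0.4185.
σ_a = K_a γ z − 2c√K_a = 0.4185×18.5×10.6 − 2×5.3×0.6469 = 75.21 kPa.

75.2 kPa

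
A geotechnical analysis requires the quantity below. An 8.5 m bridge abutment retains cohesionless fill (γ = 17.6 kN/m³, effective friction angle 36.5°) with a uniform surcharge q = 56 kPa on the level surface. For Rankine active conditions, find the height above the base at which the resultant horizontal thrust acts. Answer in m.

3.44 m

K_a = 0.2541.
Triangular part P₁ = ½K_aγH² = 161.5 at H/3 = 2.833 m; rectangular part P₂ = K_a q H = 120.9 at H/2 = 4.250 m.
ȳ = (P₁·2.833 + P₂·4.250)/(P₁+P₂) = 3.440 m.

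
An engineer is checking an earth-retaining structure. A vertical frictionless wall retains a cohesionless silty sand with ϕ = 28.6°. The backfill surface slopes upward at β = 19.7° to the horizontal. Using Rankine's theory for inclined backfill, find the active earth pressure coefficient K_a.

K_a = cos β · (cos β − √(cos²β − cos²φ)) / (cos β + √(cos²β − cos²φ)).
cos β = 0.9415, cos φ = 0.8780, √(cos²β − cos²φ) = 0.3399.
K_a = 0.9415 × (0.9415 − 0.3399)/(0.9415 + 0.3399) = 0.4420.

0.442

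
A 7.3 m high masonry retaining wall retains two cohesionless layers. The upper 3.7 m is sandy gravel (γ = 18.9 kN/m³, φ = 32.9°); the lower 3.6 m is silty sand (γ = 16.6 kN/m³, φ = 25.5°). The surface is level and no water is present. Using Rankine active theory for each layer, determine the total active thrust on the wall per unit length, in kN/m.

K_a1 = tan²(45°−32.9°/2) = 0.2960; K_a2 = tan²(45°−25.5°/2) = 0.3981.
Layer 1: σ at base = K_a1 γ₁ h₁ = 20.70 kPa; P₁ = ½×20.70×3.7 = 38.30.
Layer 2: σ_v at top = γ₁h₁ = 69.93; σ_h top = K_a2×69.93 = 27.84; σ_h base = K_a2×(69.93+16.6×3.6) = 51.63.
P₂ = ½(27.84+51.63)×3.6 = 143.0. Total P_a = 38.30+143.0 = 181.3 kN/m.

181 kN/m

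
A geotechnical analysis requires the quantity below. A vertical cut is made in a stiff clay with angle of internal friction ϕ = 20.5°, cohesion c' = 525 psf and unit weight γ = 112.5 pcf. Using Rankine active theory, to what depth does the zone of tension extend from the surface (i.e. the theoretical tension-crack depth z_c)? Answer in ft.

13.5 ft

K_a = tan²(45° − 20.5°/2) = 0.4813; √K_a = 0.6937.
The active pressure is zero where K_a γ z = 2c√K_a, so z_c = 2c/(γ√K_a) = 2×525/(112.5×0.6937) = 13.45 ft.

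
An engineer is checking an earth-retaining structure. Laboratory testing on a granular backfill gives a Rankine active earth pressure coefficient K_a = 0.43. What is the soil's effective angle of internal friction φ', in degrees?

K_a = tan²(45° − φ/2) ⇒ 45° − φ/2 = arctan(√0.43) = 33.25°.
φ = 2(45° − 33.25°) = 23.49°.

23.5°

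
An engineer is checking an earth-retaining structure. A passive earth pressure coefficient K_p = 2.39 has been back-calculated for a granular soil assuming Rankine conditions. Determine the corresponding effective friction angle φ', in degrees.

K_p = (1+sin φ)/(1−sin φ) ⇒ sin φ = (K_p − 1)/(K_p + 1) = 0.4100.
φ = arcsin(0.4100) = 24.21°.

24.2°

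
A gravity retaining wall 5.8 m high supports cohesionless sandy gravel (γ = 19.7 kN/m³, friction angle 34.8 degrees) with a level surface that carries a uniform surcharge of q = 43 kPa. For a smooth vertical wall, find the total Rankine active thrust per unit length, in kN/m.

K_a = tan²(45° − φ/2) = 0.2733.
Soil triangle: ½ K_a γ H² = 0.5×0.2733×19.7×5.8² = 90.56 kN/m.
Surcharge rectangle: K_a q H = 0.2733×43×5.8 = 68.16 kN/m.
Total = 90.56 + 68.16 = 158.7 kN/m.

159 kN/m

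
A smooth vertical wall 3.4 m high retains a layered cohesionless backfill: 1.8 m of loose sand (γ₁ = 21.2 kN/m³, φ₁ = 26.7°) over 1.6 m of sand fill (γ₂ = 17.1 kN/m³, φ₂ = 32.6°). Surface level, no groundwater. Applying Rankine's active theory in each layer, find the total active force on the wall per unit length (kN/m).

K_a1 = tan²(45°−26.7°/2) = 0.3800; K_a2 = tan²(45°−32.6°/2) = 0.2997.
Layer 1: σ at base = K_a1 γ₁ h₁ = 14.50 kPa; P₁ = ½×14.50×1.8 = 13.05.
Layer 2: σ_v at top = γ₁h₁ = 38.16; σ_h top = K_a2×38.16 = 11.44; σ_h base = K_a2×(38.16+17.1×1.6) = 19.64.
P₂ = ½(11.44+19.64)×1.6 = 24.86. Total P_a = 13.05+24.86 = 37.91 kN/m.

37.9 kN/m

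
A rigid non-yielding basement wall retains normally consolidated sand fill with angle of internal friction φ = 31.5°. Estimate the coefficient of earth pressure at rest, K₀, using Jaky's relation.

0.478

K₀ = 1 − sin φ' = 1 − sin 31.5° = 0.4775.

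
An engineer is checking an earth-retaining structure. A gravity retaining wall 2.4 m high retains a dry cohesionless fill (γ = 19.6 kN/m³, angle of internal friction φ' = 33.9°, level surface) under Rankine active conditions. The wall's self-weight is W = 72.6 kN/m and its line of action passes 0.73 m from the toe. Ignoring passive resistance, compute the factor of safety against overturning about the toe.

4.13

K_a = tan²(45° − 33.9°/2) = 0.2839.
P_a = ½K_aγH² = 0.5×0.2839×19.6×2.4² = 16.03 kN/m, acting at H/3 = 0.8000 m above the base.
Overturning moment M_o = P_a × H/3 = 16.03 × 0.8000 = 12.82.
Resisting moment M_r = W × 0.73 = 72.6 × 0.73 = 53.00.
FS_overturning = M_r/M_o = 53.00/12.82 = 4.134.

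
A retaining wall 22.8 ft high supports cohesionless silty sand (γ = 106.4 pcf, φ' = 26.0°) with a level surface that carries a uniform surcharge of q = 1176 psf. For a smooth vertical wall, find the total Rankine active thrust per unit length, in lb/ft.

K_a = tan²(45° − φ/2) = 0.3905.
Soil triangle: ½ K_a γ H² = 0.5×0.3905×106.4×22.8² = 10800 lb/ft.
Surcharge rectangle: K_a q H = 0.3905×1176×22.8 = 10470 lb/ft.
Total = 10800 + 10470 = 21270 lb/ft.

21300 lb/ft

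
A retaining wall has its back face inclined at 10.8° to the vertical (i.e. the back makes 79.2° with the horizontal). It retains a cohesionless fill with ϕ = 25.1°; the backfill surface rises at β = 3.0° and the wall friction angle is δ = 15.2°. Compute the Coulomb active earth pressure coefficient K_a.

K_a = sin²(α+φ) / [sin²α · sin(α−δ) · (1 + √{sin(φ+δ)sin(φ−β) / (sin(α−δ)sin(α+β))})²].
With α = 79.2°, φ = 25.1°, δ = 15.2°, β = 3.0°: K_a = 0.4669.

0.467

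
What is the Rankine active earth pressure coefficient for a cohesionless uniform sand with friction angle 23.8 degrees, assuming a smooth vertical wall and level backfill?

0.425

K_a = (1 − sin φ)/(1 + sin φ) = (1 − sin 23.8°)/(1 + sin 23.8°) = 0.4250.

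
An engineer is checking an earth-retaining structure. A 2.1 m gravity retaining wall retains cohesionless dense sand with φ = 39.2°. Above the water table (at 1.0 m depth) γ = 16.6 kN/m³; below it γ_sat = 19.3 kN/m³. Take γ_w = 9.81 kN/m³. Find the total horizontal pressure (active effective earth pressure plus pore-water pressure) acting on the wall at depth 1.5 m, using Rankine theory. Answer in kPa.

K_a = (1 − sin φ)/(1 + sin φ) = 0.2255.
γ' = 19.3 − 9.81 = 9.490 kN/m³.
Effective vertical stress at 1.5 m: σ'_v = 16.6×1.0 + 9.490×0.500 = 21.35 kPa.
σ'_h = K_a σ'_v = 0.2255 × 21.35 = 4.813 kPa; u = γ_w × 0.500 = 4.905 kPa.
Total σ_h = 4.813 + 4.905 = 9.718 kPa.

9.72 kPa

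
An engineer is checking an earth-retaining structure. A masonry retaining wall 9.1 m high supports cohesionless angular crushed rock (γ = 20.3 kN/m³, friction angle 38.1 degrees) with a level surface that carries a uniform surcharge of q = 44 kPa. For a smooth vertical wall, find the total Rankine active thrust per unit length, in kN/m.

294 kN/m

K_a = tan²(45° − φ/2) = 0.2368.
Soil triangle: ½ K_a γ H² = 0.5×0.2368×20.3×9.1² = 199.1 kN/m.
Surcharge rectangle: K_a q H = 0.2368×44×9.1 = 94.83 kN/m.
Total = 199.1 + 94.83 = 293.9 kN/m.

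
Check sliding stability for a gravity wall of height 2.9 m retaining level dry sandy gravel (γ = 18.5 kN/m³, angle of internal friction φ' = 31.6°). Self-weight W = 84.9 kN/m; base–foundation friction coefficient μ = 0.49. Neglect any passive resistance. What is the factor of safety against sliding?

1.71

K_a = tan²(45° − 31.6°/2) = 0.3123.
P_a = ½K_aγH² = 0.5×0.3123×18.5×2.9² = 24.30 kN/m, acting at H/3 = 0.9667 m above the base.
FS_sliding = μW / P_a = 0.49×84.9 / 24.30 = 1.712.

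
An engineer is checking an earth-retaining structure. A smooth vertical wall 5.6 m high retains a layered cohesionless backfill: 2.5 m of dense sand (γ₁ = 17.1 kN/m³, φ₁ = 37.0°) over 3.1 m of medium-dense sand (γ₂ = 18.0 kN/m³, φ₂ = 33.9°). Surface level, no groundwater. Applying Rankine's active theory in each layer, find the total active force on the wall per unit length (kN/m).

75.5 kN/m

K_a1 = tan²(45°−37.0°/2) = 0.2486; K_a2 = tan²(45°−33.9°/2) = 0.2839.
Layer 1: σ at base = K_a1 γ₁ h₁ = 10.63 kPa; P₁ = ½×10.63×2.5 = 13.28.
Layer 2: σ_v at top = γ₁h₁ = 42.75; σ_h top = K_a2×42.75 = 12.14; σ_h base = K_a2×(42.75+18.0×3.1) = 27.98.
P₂ = ½(12.14+27.98)×3.1 = 62.18. Total P_a = 13.28+62.18 = 75.46 kN/m.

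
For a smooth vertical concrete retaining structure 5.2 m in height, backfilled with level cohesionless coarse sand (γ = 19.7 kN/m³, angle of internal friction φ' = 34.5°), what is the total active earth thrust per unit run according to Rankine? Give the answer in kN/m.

K_a = tan²(45° − φ/2) = 0.2768.
P_a = ½ K_a γ H² = 0.5 × 0.2768 × 19.7 × 5.2² = 73.73 kN/m.

73.7 kN/m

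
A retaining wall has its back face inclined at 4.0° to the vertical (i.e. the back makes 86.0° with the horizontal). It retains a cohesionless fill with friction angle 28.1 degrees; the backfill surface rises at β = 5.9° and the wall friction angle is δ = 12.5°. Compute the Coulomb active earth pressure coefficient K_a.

0.385

K_a = sin²(α+φ) / [sin²α · sin(α−δ) · (1 + √{sin(φ+δ)sin(φ−β) / (sin(α−δ)sin(α+β))})²].
With α = 86.0°, φ = 28.1°, δ = 12.5°, β = 5.9°: K_a = 0.3848.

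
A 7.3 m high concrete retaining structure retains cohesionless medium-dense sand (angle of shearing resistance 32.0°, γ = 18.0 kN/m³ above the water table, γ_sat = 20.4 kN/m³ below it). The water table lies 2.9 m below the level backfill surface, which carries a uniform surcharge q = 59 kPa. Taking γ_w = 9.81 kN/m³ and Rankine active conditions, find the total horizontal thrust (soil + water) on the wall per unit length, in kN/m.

353 kN/m

K_a = tan²(45° − φ/2) = 0.3073.
γ' = 20.4 − 9.81 = 10.59 kN/m³. h₂ = H − d_w = 4.4 m.
σ'_h: at surface K_a·q = 18.13; at WT K_a(q+γd_w) = 34.17; at base K_a(q+γd_w+γ'h₂) = 48.48 kPa.
P₁ = ½(18.13+34.17)×2.9 = 75.83; P₂ = ½(34.17+48.48)×4.4 = 181.8; P_w = ½γ_w h₂² = 94.96.
Total = 75.83+181.8+94.96 = 352.6 kN/m.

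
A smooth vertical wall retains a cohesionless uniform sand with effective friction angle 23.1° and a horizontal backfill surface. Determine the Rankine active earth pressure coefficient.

K_a = tan²(45° − φ/2) = tan²(33.45°) = 0.4364.

0.436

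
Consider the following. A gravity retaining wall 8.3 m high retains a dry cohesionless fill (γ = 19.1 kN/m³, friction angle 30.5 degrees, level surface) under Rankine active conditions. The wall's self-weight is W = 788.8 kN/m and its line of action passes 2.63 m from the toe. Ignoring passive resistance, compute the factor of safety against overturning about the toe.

3.49

K_a = tan²(45° − 30.5°/2) = 0.3267.
P_a = ½K_aγH² = 0.5×0.3267×19.1×8.3² = 214.9 kN/m, acting at H/3 = 2.767 m above the base.
Overturning moment M_o = P_a × H/3 = 214.9 × 2.767 = 594.6.
Resisting moment M_r = W × 2.63 = 788.8 × 2.63 = 2075.
FS_overturning = M_r/M_o = 2075/594.6 = 3.489.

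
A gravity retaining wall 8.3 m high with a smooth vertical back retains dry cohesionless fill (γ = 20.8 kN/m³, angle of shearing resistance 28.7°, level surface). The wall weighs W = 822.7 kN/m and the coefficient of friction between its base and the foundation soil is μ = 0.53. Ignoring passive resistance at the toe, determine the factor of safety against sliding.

K_a = tan²(45° − 28.7°/2) = 0.3511.
P_a = ½K_aγH² = 0.5×0.3511×20.8×8.3² = 251.6 kN/m, acting at H/3 = 2.767 m above the base.
FS_sliding = μW / P_a = 0.53×822.7 / 251.6 = 1.733.

1.73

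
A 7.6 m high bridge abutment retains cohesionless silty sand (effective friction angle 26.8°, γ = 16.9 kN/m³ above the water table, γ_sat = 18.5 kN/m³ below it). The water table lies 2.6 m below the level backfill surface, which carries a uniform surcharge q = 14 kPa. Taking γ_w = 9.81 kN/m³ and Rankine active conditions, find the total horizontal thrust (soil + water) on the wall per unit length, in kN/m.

K_a = tan²(45° − φ/2) = 0.3785.
γ' = 18.5 − 9.81 = 8.690 kN/m³. h₂ = H − d_w = 5.0 m.
σ'_h: at surface K_a·q = 5.299; at WT K_a(q+γd_w) = 21.93; at base K_a(q+γd_w+γ'h₂) = 38.37 kPa.
P₁ = ½(5.299+21.93)×2.6 = 35.40; P₂ = ½(21.93+38.37)×5.0 = 150.8; P_w = ½γ_w h₂² = 122.6.
Total = 35.40+150.8+122.6 = 308.8 kN/m.

309 kN/m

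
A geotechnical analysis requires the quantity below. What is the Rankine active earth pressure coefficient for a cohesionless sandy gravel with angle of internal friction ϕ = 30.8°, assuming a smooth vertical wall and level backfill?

K_a = (1 − sin φ)/(1 + sin φ) = (1 − sin 30.8°)/(1 + sin 30.8°) = 0.3227.

0.323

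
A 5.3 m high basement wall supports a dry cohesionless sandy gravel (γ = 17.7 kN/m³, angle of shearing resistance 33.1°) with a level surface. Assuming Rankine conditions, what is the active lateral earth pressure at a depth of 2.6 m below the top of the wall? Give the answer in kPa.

13.5 kPa

K_a = (1 − sin φ)/(1 + sin φ) = 0.2936.
σ_h = K_a γ z = 0.2936 × 17.7 × 2.6 = 13.51 kPa.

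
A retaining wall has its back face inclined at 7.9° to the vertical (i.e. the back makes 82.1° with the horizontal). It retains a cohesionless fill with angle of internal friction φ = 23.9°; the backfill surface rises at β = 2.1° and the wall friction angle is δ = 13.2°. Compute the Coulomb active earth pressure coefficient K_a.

0.454

K_a = sin²(α+φ) / [sin²α · sin(α−δ) · (1 + √{sin(φ+δ)sin(φ−β) / (sin(α−δ)sin(α+β))})²].
With α = 82.1°, φ = 23.9°, δ = 13.2°, β = 2.1°: K_a = 0.4539.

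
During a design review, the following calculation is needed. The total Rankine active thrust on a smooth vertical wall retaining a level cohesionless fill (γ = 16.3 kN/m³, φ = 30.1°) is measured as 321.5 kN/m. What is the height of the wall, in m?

10.9 m

K_a = 0.3320. P_a = ½ K_a γ H² ⇒ H = √(2P_a/(K_a γ)).
H = √(2×321.5/(0.3320×16.3)) = 10.90 m.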